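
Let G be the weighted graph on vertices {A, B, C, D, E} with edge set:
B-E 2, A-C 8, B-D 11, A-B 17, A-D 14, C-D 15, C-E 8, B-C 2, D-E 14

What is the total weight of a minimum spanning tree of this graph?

Prim's algorithm from E:
Step 1: frontier [B-E 2, C-E 8, D-E 14] → take B-E (2); add B.
Step 2: frontier [B-C 2, B-D 11, A-B 17, C-E 8, D-E 14] → take B-C (2); add C.
Step 3: frontier [B-D 11, A-B 17, A-C 8, C-D 15, D-E 14] → take A-C (8); add A.
Step 4: frontier [A-D 14, B-D 11, C-D 15, D-E 14] → take B-D (11); add D.
MST edges: B-E, B-C, A-C, B-D; total weight 2+2+8+11 = 23.

23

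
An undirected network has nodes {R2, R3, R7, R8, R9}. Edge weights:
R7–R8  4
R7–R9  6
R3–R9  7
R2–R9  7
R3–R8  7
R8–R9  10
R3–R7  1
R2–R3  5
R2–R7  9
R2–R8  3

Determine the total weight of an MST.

14

Grow the tree from R7 using Prim:
Step 1: cheapest edge leaving the tree is R3–R7 (1); add R3.
Step 2: cheapest edge leaving the tree is R7–R8 (4); add R8.
Step 3: cheapest edge leaving the tree is R2–R8 (3); add R2.
Step 4: cheapest edge leaving the tree is R7–R9 (6); add R9.
MST edges: R3–R7, R7–R8, R2–R8, R7–R9; total weight 1+4+3+6 = 14.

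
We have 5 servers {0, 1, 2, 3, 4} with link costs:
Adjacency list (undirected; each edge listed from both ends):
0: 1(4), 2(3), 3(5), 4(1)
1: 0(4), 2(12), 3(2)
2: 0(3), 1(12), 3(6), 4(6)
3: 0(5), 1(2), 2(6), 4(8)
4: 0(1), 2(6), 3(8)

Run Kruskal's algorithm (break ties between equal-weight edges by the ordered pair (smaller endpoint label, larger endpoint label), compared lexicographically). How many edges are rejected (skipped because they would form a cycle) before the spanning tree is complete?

0

Kruskal's algorithm — process edges by increasing weight (ties by edge label):
0 4 (1): add. Components now {0,4} {1} {2} {3}
1 3 (2): add. Components now {0,4} {1,3} {2}
0 2 (3): add. Components now {0,2,4} {1,3}
0 1 (4): add. Components now {0,1,2,3,4}
Edges rejected before the tree was complete: 0.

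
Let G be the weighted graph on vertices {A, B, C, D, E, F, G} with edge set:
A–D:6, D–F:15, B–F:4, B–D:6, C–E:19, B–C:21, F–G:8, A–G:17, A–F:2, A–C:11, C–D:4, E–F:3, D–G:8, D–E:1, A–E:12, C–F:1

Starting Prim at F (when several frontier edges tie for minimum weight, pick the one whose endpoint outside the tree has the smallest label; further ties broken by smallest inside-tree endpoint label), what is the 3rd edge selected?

Prim, starting at F.
Step 1: cheapest edge leaving the tree is C–F (1); add C.
Step 2: cheapest edge leaving the tree is A–F (2); add A.
Step 3: cheapest edge leaving the tree is E–F (3); add E.
Step 4: cheapest edge leaving the tree is D–E (1); add D.
Step 5: cheapest edge leaving the tree is B–F (4); add B.
Step 6: cheapest edge leaving the tree is D–G (8); add G.
The 3rd edge added is E–F.

E-F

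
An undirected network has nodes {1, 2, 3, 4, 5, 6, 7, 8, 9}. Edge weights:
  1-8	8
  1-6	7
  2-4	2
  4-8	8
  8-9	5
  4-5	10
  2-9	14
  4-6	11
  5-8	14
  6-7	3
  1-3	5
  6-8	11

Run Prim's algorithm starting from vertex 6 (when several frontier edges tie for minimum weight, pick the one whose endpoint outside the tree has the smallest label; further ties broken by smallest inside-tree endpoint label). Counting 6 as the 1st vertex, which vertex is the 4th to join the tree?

3

Grow the tree from 6 using Prim:
Step 1: cheapest edge leaving the tree is 6-7 (3); add 7.
Step 2: cheapest edge leaving the tree is 1-6 (7); add 1.
Step 3: cheapest edge leaving the tree is 1-3 (5); add 3.
Step 4: cheapest edge leaving the tree is 1-8 (8); add 8.
Step 5: cheapest edge leaving the tree is 8-9 (5); add 9.
Step 6: cheapest edge leaving the tree is 4-8 (8); add 4.
Step 7: cheapest edge leaving the tree is 2-4 (2); add 2.
Step 8: cheapest edge leaving the tree is 4-5 (10); add 5.
Vertex order: 6, 7, 1, 3, 8, 9, 4, 2, 5. The 4th vertex is 3.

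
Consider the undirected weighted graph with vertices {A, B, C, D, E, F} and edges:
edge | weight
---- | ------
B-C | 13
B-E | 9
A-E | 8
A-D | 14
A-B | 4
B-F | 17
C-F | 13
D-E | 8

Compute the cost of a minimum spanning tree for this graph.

46

Grow the tree from C using Prim:
Step 1: cheapest edge leaving the tree is B-C (13); add B.
Step 2: cheapest edge leaving the tree is A-B (4); add A.
Step 3: cheapest edge leaving the tree is A-E (8); add E.
Step 4: cheapest edge leaving the tree is D-E (8); add D.
Step 5: cheapest edge leaving the tree is C-F (13); add F.
MST edges: B-C, A-B, A-E, D-E, C-F; total weight 13+4+8+8+13 = 46.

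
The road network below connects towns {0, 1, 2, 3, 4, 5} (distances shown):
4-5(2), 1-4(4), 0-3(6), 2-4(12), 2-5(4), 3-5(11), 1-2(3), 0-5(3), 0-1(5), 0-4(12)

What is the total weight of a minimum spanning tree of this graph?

18

Prim's algorithm from 2:
Step 1: frontier [1-2 3, 2-5 4, 2-4 12] → take 1-2 (3); add 1.
Step 2: frontier [1-4 4, 0-1 5, 2-5 4, 2-4 12] → take 1-4 (4); add 4.
Step 3: frontier [0-1 5, 2-5 4, 4-5 2, 0-4 12] → take 4-5 (2); add 5.
Step 4: frontier [0-1 5, 0-4 12, 0-5 3, 3-5 11] → take 0-5 (3); add 0.
Step 5: frontier [0-3 6, 3-5 11] → take 0-3 (6); add 3.
MST edges: 1-2, 1-4, 4-5, 0-5, 0-3; total weight 3+4+2+3+6 = 18.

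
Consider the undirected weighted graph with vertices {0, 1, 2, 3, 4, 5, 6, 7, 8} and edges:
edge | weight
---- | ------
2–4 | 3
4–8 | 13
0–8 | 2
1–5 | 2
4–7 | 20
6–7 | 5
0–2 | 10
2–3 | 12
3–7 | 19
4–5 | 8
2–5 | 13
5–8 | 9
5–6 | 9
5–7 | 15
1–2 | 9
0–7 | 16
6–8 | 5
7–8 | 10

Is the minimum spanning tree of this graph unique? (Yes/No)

No

Kruskal's algorithm — process edges by increasing weight (ties by edge label):
0–8 (2): add — endpoints in different components.
1–5 (2): add — endpoints in different components.
2–4 (3): add — endpoints in different components.
6–7 (5): add — endpoints in different components.
6–8 (5): add — endpoints in different components.
4–5 (8): add — endpoints in different components.
1–2 (9): skip — 1 and 2 already connected.
5–6 (9): add — endpoints in different components.
5–8 (9): skip — 5 and 8 already connected.
0–2 (10): skip — 0 and 2 already connected.
7–8 (10): skip — 7 and 8 already connected.
2–3 (12): add — endpoints in different components.
Non-tree edge 5–8 has weight 9, equal to the heaviest edge on its tree cycle — swapping gives another MST of the same weight. Not unique.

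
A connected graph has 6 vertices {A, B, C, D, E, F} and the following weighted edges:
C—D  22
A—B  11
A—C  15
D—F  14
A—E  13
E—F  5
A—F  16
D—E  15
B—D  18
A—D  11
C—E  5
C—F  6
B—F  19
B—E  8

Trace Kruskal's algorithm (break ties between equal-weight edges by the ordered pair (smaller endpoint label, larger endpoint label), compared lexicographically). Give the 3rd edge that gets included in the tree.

Kruskal: consider edges lightest-first.
C—E (5): add — endpoints in different components.
E—F (5): add — endpoints in different components.
C—F (6): skip — C and F already connected.
B—E (8): add — endpoints in different components.
A—B (11): add — endpoints in different components.
A—D (11): add — endpoints in different components.
The 3rd edge added is B—E.

B-E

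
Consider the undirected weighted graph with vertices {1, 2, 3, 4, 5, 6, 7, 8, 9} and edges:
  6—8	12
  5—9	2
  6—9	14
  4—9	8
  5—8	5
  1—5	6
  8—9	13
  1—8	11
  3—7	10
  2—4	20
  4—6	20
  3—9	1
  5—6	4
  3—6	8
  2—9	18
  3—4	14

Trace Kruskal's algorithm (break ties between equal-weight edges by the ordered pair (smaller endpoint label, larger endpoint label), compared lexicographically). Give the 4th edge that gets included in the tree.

Sort edges by weight, then run Kruskal:
3—9 (1): add — endpoints in different components.
5—9 (2): add — endpoints in different components.
5—6 (4): add — endpoints in different components.
5—8 (5): add — endpoints in different components.
1—5 (6): add — endpoints in different components.
3—6 (8): skip — 3 and 6 already connected.
4—9 (8): add — endpoints in different components.
3—7 (10): add — endpoints in different components.
1—8 (11): skip — 1 and 8 already connected.
6—8 (12): skip — 6 and 8 already connected.
8—9 (13): skip — 8 and 9 already connected.
3—4 (14): skip — 3 and 4 already connected.
6—9 (14): skip — 6 and 9 already connected.
2—9 (18): add — endpoints in different components.
The 4th edge added is 5—8.

5-8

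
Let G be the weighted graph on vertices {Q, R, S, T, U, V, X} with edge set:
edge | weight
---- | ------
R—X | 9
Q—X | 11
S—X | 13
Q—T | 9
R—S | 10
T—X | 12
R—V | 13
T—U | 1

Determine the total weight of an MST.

53

Grow the tree from X using Prim:
Step 1: cheapest edge leaving the tree is R—X (9); add R.
Step 2: cheapest edge leaving the tree is R—S (10); add S.
Step 3: cheapest edge leaving the tree is Q—X (11); add Q.
Step 4: cheapest edge leaving the tree is Q—T (9); add T.
Step 5: cheapest edge leaving the tree is T—U (1); add U.
Step 6: cheapest edge leaving the tree is R—V (13); add V.
MST edges: R—X, R—S, Q—X, Q—T, T—U, R—V; total weight 9+10+11+9+1+13 = 53.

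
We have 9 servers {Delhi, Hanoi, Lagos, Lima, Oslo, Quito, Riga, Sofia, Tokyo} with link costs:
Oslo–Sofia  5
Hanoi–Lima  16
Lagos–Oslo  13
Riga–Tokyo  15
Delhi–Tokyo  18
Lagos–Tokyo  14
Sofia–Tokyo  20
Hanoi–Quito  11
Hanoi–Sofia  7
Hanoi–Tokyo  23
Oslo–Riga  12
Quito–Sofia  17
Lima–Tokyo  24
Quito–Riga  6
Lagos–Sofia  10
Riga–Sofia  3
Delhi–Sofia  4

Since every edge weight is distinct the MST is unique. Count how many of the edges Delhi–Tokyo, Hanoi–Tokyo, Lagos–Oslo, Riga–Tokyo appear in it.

0

Kruskal's algorithm — process edges by increasing weight (ties by edge label):
Riga–Sofia (3): add — endpoints in different components.
Delhi–Sofia (4): add — endpoints in different components.
Oslo–Sofia (5): add — endpoints in different components.
Quito–Riga (6): add — endpoints in different components.
Hanoi–Sofia (7): add — endpoints in different components.
Lagos–Sofia (10): add — endpoints in different components.
Hanoi–Quito (11): skip — Hanoi and Quito already connected.
Oslo–Riga (12): skip — Oslo and Riga already connected.
Lagos–Oslo (13): skip — Lagos and Oslo already connected.
Lagos–Tokyo (14): add — endpoints in different components.
Riga–Tokyo (15): skip — Riga and Tokyo already connected.
Hanoi–Lima (16): add — endpoints in different components.
MST edge set: {Riga–Sofia, Delhi–Sofia, Oslo–Sofia, Quito–Riga, Hanoi–Sofia, Lagos–Sofia, Lagos–Tokyo, Hanoi–Lima}.
Of the listed edges, {} are in the MST → 0.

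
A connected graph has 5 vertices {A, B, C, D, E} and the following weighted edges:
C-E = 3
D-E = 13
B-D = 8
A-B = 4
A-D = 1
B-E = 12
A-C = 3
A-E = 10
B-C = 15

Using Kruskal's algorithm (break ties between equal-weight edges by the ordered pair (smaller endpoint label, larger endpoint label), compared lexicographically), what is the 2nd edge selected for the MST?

A-C

Kruskal: consider edges lightest-first.
A-D (1): add — endpoints in different components.
A-C (3): add — endpoints in different components.
C-E (3): add — endpoints in different components.
A-B (4): add — endpoints in different components.
The 2nd edge added is A-C.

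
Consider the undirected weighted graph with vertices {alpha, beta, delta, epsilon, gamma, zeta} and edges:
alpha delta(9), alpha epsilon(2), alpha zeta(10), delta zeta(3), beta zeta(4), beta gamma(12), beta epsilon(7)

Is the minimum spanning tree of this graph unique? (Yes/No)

Yes

Kruskal: consider edges lightest-first.
alpha epsilon (2): add. Components now {alpha,epsilon} {zeta} {beta} {gamma} {delta}
delta zeta (3): add. Components now {alpha,epsilon} {delta,zeta} {beta} {gamma}
beta zeta (4): add. Components now {alpha,epsilon} {beta,delta,zeta} {gamma}
beta epsilon (7): add. Components now {alpha,beta,delta,epsilon,zeta} {gamma}
alpha delta (9): skip — alpha and delta already connected.
alpha zeta (10): skip — alpha and zeta already connected.
beta gamma (12): add. Components now {alpha,beta,delta,epsilon,gamma,zeta}
Every non-tree edge has weight strictly greater than the heaviest edge on the tree path between its endpoints, so the MST is unique.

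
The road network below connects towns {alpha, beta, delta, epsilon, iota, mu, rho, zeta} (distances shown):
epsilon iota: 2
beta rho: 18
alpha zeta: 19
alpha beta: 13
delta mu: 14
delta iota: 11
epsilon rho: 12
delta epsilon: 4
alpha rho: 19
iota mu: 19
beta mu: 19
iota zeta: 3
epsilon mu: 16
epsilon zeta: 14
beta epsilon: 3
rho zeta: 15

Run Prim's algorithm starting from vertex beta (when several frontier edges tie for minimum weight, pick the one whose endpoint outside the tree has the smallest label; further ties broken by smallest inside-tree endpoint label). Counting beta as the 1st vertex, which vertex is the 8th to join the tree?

Prim's algorithm from beta:
Step 1: cheapest edge leaving the tree is beta epsilon (3); add epsilon.
Step 2: cheapest edge leaving the tree is epsilon iota (2); add iota.
Step 3: cheapest edge leaving the tree is iota zeta (3); add zeta.
Step 4: cheapest edge leaving the tree is delta epsilon (4); add delta.
Step 5: cheapest edge leaving the tree is epsilon rho (12); add rho.
Step 6: cheapest edge leaving the tree is alpha beta (13); add alpha.
Step 7: cheapest edge leaving the tree is delta mu (14); add mu.
Vertex order: beta, epsilon, iota, zeta, delta, rho, alpha, mu. The 8th vertex is mu.

mu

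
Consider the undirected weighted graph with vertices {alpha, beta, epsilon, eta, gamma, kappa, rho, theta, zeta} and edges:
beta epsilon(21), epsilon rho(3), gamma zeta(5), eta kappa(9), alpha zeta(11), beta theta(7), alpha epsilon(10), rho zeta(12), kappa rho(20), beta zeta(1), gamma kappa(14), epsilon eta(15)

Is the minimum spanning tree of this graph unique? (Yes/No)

Kruskal: consider edges lightest-first.
beta zeta (1): add — endpoints in different components.
epsilon rho (3): add — endpoints in different components.
gamma zeta (5): add — endpoints in different components.
beta theta (7): add — endpoints in different components.
eta kappa (9): add — endpoints in different components.
alpha epsilon (10): add — endpoints in different components.
alpha zeta (11): add — endpoints in different components.
rho zeta (12): skip — zeta and rho already connected.
gamma kappa (14): add — endpoints in different components.
Every non-tree edge has weight strictly greater than the heaviest edge on the tree path between its endpoints, so the MST is unique.

Yes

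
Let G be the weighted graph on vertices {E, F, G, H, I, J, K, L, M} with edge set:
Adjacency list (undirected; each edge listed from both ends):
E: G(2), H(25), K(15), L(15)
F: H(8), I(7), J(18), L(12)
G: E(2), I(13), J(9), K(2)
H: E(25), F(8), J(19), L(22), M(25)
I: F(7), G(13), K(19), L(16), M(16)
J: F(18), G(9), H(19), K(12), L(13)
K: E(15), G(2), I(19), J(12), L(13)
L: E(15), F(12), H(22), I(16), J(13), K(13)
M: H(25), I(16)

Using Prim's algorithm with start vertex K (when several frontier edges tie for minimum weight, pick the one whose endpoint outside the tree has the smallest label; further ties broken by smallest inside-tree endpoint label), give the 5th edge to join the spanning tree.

F-I

Prim, starting at K.
Step 1: cheapest edge leaving the tree is G K (2); add G.
Step 2: cheapest edge leaving the tree is E G (2); add E.
Step 3: cheapest edge leaving the tree is G J (9); add J.
Step 4: cheapest edge leaving the tree is G I (13); add I.
Step 5: cheapest edge leaving the tree is F I (7); add F.
Step 6: cheapest edge leaving the tree is F H (8); add H.
Step 7: cheapest edge leaving the tree is F L (12); add L.
Step 8: cheapest edge leaving the tree is I M (16); add M.
The 5th edge added is F I.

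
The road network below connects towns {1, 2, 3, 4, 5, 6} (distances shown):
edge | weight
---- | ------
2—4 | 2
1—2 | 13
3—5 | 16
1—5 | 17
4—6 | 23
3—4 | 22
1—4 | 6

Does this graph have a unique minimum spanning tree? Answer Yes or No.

Yes

Kruskal: consider edges lightest-first.
2—4 (2): add. Components now {1} {2,4} {3} {5} {6}
1—4 (6): add. Components now {1,2,4} {3} {5} {6}
1—2 (13): skip — 1 and 2 already connected.
3—5 (16): add. Components now {1,2,4} {3,5} {6}
1—5 (17): add. Components now {1,2,3,4,5} {6}
3—4 (22): skip — 3 and 4 already connected.
4—6 (23): add. Components now {1,2,3,4,5,6}
Every non-tree edge has weight strictly greater than the heaviest edge on the tree path between its endpoints, so the MST is unique.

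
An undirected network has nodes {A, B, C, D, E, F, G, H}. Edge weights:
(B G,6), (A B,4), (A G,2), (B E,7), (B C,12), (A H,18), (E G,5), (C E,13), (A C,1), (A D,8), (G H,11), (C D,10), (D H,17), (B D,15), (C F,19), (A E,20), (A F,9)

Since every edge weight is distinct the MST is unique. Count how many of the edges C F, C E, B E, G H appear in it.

1

Kruskal: consider edges lightest-first.
A C (1): add — endpoints in different components.
A G (2): add — endpoints in different components.
A B (4): add — endpoints in different components.
E G (5): add — endpoints in different components.
B G (6): skip — B and G already connected.
B E (7): skip — B and E already connected.
A D (8): add — endpoints in different components.
A F (9): add — endpoints in different components.
C D (10): skip — C and D already connected.
G H (11): add — endpoints in different components.
MST edge set: {A C, A G, A B, E G, A D, A F, G H}.
Of the listed edges, {G H} are in the MST → 1.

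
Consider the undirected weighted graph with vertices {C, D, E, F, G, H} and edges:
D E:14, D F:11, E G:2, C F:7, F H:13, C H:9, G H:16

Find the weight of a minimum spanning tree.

Prim's algorithm from F:
Step 1: cheapest edge leaving the tree is C F (7); add C.
Step 2: cheapest edge leaving the tree is C H (9); add H.
Step 3: cheapest edge leaving the tree is D F (11); add D.
Step 4: cheapest edge leaving the tree is D E (14); add E.
Step 5: cheapest edge leaving the tree is E G (2); add G.
MST edges: C F, C H, D F, D E, E G; total weight 7+9+11+14+2 = 43.

43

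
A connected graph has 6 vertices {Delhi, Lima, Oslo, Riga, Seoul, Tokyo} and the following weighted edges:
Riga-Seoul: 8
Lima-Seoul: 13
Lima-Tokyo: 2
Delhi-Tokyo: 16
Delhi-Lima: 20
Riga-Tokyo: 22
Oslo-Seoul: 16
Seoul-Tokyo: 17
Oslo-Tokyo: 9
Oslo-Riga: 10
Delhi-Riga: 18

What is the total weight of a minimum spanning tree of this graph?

45

Sort edges by weight, then run Kruskal:
Lima-Tokyo (2): add. Components now {Riga} {Lima,Tokyo} {Oslo} {Seoul} {Delhi}
Riga-Seoul (8): add. Components now {Riga,Seoul} {Lima,Tokyo} {Oslo} {Delhi}
Oslo-Tokyo (9): add. Components now {Riga,Seoul} {Lima,Oslo,Tokyo} {Delhi}
Oslo-Riga (10): add. Components now {Lima,Oslo,Riga,Seoul,Tokyo} {Delhi}
Lima-Seoul (13): skip — Seoul and Lima already connected.
Delhi-Tokyo (16): add. Components now {Delhi,Lima,Oslo,Riga,Seoul,Tokyo}
MST edges: Lima-Tokyo, Riga-Seoul, Oslo-Tokyo, Oslo-Riga, Delhi-Tokyo; total weight 2+8+9+10+16 = 45.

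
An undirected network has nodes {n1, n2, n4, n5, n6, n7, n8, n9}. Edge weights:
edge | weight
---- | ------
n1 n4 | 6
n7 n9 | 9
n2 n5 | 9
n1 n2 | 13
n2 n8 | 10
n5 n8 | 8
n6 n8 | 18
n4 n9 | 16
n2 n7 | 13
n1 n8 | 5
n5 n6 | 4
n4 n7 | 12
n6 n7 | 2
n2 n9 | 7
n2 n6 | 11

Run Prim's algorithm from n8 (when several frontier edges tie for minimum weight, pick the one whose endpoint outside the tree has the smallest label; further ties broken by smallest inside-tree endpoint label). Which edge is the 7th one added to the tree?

Grow the tree from n8 using Prim:
Step 1: cheapest edge leaving the tree is n1 n8 (5); add n1.
Step 2: cheapest edge leaving the tree is n1 n4 (6); add n4.
Step 3: cheapest edge leaving the tree is n5 n8 (8); add n5.
Step 4: cheapest edge leaving the tree is n5 n6 (4); add n6.
Step 5: cheapest edge leaving the tree is n6 n7 (2); add n7.
Step 6: cheapest edge leaving the tree is n2 n5 (9); add n2.
Step 7: cheapest edge leaving the tree is n2 n9 (7); add n9.
The 7th edge added is n2 n9.

n2-n9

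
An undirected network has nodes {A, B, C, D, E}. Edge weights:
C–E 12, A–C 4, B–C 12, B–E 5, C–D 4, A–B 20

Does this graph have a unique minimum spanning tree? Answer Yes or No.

Sort edges by weight, then run Kruskal:
A–C (4): add. Components now {A,C} {B} {D} {E}
C–D (4): add. Components now {A,C,D} {B} {E}
B–E (5): add. Components now {A,C,D} {B,E}
B–C (12): add. Components now {A,B,C,D,E}
Non-tree edge C–E has weight 12, equal to the heaviest edge on its tree cycle — swapping gives another MST of the same weight. Not unique.

No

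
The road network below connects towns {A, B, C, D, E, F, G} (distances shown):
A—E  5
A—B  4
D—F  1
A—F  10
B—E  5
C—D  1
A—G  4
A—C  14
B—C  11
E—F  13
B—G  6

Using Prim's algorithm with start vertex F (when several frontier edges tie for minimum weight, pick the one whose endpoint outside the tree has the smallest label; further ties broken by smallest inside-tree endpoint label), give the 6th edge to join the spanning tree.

A-E

Grow the tree from F using Prim:
Step 1: frontier [D—F 1, A—F 10, E—F 13] → take D—F (1); add D.
Step 2: frontier [C—D 1, A—F 10, E—F 13] → take C—D (1); add C.
Step 3: frontier [B—C 11, A—C 14, A—F 10, E—F 13] → take A—F (10); add A.
Step 4: frontier [A—B 4, A—G 4, A—E 5, B—C 11, E—F 13] → take A—B (4); add B.
Step 5: frontier [A—G 4, A—E 5, B—E 5, B—G 6, E—F 13] → take A—G (4); add G.
Step 6: frontier [A—E 5, B—E 5, E—F 13] → take A—E (5); add E.
The 6th edge added is A—E.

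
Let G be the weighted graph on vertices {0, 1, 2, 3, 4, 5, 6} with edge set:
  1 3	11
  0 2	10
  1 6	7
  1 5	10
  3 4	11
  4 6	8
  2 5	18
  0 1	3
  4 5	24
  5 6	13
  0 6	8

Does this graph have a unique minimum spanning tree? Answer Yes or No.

No

Kruskal: consider edges lightest-first.
0 1 (3): add. Components now {0,1} {2} {3} {4} {5} {6}
1 6 (7): add. Components now {0,1,6} {2} {3} {4} {5}
0 6 (8): skip — 0 and 6 already connected.
4 6 (8): add. Components now {0,1,4,6} {2} {3} {5}
0 2 (10): add. Components now {0,1,2,4,6} {3} {5}
1 5 (10): add. Components now {0,1,2,4,5,6} {3}
1 3 (11): add. Components now {0,1,2,3,4,5,6}
Non-tree edge 3 4 has weight 11, equal to the heaviest edge on its tree cycle — swapping gives another MST of the same weight. Not unique.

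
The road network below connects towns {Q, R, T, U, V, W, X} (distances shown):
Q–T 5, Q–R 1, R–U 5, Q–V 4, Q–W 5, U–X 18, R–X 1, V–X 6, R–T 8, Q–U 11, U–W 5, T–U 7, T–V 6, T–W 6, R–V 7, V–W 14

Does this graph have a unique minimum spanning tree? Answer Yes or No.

Kruskal: consider edges lightest-first.
Q–R (1): add — endpoints in different components.
R–X (1): add — endpoints in different components.
Q–V (4): add — endpoints in different components.
Q–T (5): add — endpoints in different components.
Q–W (5): add — endpoints in different components.
R–U (5): add — endpoints in different components.
Non-tree edge U–W has weight 5, equal to the heaviest edge on its tree cycle — swapping gives another MST of the same weight. Not unique.

No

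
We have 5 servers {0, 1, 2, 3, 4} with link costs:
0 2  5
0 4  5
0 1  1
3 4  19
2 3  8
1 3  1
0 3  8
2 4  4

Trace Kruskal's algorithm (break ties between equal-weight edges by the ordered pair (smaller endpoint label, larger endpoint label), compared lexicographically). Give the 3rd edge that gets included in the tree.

2-4

Kruskal: consider edges lightest-first.
0 1 (1): add. Components now {0,1} {2} {3} {4}
1 3 (1): add. Components now {0,1,3} {2} {4}
2 4 (4): add. Components now {0,1,3} {2,4}
0 2 (5): add. Components now {0,1,2,3,4}
The 3rd edge added is 2 4.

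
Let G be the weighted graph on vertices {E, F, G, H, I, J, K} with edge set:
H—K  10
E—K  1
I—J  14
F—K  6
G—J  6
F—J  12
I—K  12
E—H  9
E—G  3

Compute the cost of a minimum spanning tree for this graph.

37

Grow the tree from I using Prim:
Step 1: frontier [I—K 12, I—J 14] → take I—K (12); add K.
Step 2: frontier [I—J 14, E—K 1, F—K 6, H—K 10] → take E—K (1); add E.
Step 3: frontier [E—G 3, E—H 9, I—J 14, F—K 6, H—K 10] → take E—G (3); add G.
Step 4: frontier [E—H 9, G—J 6, I—J 14, F—K 6, H—K 10] → take F—K (6); add F.
Step 5: frontier [E—H 9, F—J 12, G—J 6, I—J 14, H—K 10] → take G—J (6); add J.
Step 6: frontier [E—H 9, H—K 10] → take E—H (9); add H.
MST edges: I—K, E—K, E—G, F—K, G—J, E—H; total weight 12+1+3+6+6+9 = 37.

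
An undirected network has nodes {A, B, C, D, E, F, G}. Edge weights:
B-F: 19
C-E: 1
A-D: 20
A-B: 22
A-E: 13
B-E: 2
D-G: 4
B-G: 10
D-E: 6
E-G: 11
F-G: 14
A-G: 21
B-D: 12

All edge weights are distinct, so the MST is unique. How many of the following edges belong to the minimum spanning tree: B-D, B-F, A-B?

0

Kruskal: consider edges lightest-first.
C-E (1): add — endpoints in different components.
B-E (2): add — endpoints in different components.
D-G (4): add — endpoints in different components.
D-E (6): add — endpoints in different components.
B-G (10): skip — B and G already connected.
E-G (11): skip — E and G already connected.
B-D (12): skip — B and D already connected.
A-E (13): add — endpoints in different components.
F-G (14): add — endpoints in different components.
MST edge set: {C-E, B-E, D-G, D-E, A-E, F-G}.
Of the listed edges, {} are in the MST → 0.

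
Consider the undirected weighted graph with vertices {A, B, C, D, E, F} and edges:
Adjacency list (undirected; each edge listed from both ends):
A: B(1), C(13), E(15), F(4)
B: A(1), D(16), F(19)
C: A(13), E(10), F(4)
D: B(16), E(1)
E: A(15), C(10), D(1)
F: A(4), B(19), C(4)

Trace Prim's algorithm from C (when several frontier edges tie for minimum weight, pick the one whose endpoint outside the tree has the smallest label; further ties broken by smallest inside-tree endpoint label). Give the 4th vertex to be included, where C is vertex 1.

Grow the tree from C using Prim:
Step 1: frontier [C F 4, C E 10, A C 13] → take C F (4); add F.
Step 2: frontier [C E 10, A C 13, A F 4, B F 19] → take A F (4); add A.
Step 3: frontier [A B 1, A E 15, C E 10, B F 19] → take A B (1); add B.
Step 4: frontier [A E 15, B D 16, C E 10] → take C E (10); add E.
Step 5: frontier [B D 16, D E 1] → take D E (1); add D.
Vertex order: C, F, A, B, E, D. The 4th vertex is B.

B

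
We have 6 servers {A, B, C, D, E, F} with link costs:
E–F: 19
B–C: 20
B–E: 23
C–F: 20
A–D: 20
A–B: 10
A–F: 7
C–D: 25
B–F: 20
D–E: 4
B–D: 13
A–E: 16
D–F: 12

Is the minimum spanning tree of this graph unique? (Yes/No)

No

Sort edges by weight, then run Kruskal:
D–E (4): add. Components now {A} {B} {C} {D,E} {F}
A–F (7): add. Components now {A,F} {B} {C} {D,E}
A–B (10): add. Components now {A,B,F} {C} {D,E}
D–F (12): add. Components now {A,B,D,E,F} {C}
B–D (13): skip — B and D already connected.
A–E (16): skip — A and E already connected.
E–F (19): skip — E and F already connected.
A–D (20): skip — A and D already connected.
B–C (20): add. Components now {A,B,C,D,E,F}
Non-tree edge C–F has weight 20, equal to the heaviest edge on its tree cycle — swapping gives another MST of the same weight. Not unique.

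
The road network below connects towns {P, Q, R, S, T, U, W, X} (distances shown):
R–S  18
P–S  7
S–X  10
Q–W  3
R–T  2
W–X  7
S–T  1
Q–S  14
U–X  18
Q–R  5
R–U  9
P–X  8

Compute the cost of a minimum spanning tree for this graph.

34

Prim's algorithm from T:
Step 1: frontier [S–T 1, R–T 2] → take S–T (1); add S.
Step 2: frontier [P–S 7, S–X 10, Q–S 14, R–S 18, R–T 2] → take R–T (2); add R.
Step 3: frontier [Q–R 5, R–U 9, P–S 7, S–X 10, Q–S 14] → take Q–R (5); add Q.
Step 4: frontier [Q–W 3, R–U 9, P–S 7, S–X 10] → take Q–W (3); add W.
Step 5: frontier [R–U 9, P–S 7, S–X 10, W–X 7] → take P–S (7); add P.
Step 6: frontier [P–X 8, R–U 9, S–X 10, W–X 7] → take W–X (7); add X.
Step 7: frontier [R–U 9, U–X 18] → take R–U (9); add U.
MST edges: S–T, R–T, Q–R, Q–W, P–S, W–X, R–U; total weight 1+2+5+3+7+7+9 = 34.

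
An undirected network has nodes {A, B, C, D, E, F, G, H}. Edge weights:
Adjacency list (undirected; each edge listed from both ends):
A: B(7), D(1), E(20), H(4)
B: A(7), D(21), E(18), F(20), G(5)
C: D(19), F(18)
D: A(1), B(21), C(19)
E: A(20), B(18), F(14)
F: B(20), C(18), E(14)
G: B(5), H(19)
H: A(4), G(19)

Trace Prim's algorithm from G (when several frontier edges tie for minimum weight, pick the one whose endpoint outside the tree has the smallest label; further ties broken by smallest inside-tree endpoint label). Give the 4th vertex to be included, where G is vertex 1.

Grow the tree from G using Prim:
Step 1: frontier [B-G 5, G-H 19] → take B-G (5); add B.
Step 2: frontier [A-B 7, B-E 18, B-F 20, B-D 21, G-H 19] → take A-B (7); add A.
Step 3: frontier [A-D 1, A-H 4, A-E 20, B-E 18, B-F 20, B-D 21, G-H 19] → take A-D (1); add D.
Step 4: frontier [A-H 4, A-E 20, B-E 18, B-F 20, C-D 19, G-H 19] → take A-H (4); add H.
Step 5: frontier [A-E 20, B-E 18, B-F 20, C-D 19] → take B-E (18); add E.
Step 6: frontier [B-F 20, C-D 19, E-F 14] → take E-F (14); add F.
Step 7: frontier [C-D 19, C-F 18] → take C-F (18); add C.
Vertex order: G, B, A, D, H, E, F, C. The 4th vertex is D.

D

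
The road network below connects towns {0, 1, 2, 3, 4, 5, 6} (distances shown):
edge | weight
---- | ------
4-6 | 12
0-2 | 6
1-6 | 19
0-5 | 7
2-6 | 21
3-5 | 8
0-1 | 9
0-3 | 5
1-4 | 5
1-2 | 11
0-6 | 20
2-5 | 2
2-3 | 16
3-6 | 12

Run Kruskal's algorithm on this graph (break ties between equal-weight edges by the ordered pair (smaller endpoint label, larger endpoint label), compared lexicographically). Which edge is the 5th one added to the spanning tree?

Kruskal's algorithm — process edges by increasing weight (ties by edge label):
2-5 (2): add — endpoints in different components.
0-3 (5): add — endpoints in different components.
1-4 (5): add — endpoints in different components.
0-2 (6): add — endpoints in different components.
0-5 (7): skip — 0 and 5 already connected.
3-5 (8): skip — 3 and 5 already connected.
0-1 (9): add — endpoints in different components.
1-2 (11): skip — 1 and 2 already connected.
3-6 (12): add — endpoints in different components.
The 5th edge added is 0-1.

0-1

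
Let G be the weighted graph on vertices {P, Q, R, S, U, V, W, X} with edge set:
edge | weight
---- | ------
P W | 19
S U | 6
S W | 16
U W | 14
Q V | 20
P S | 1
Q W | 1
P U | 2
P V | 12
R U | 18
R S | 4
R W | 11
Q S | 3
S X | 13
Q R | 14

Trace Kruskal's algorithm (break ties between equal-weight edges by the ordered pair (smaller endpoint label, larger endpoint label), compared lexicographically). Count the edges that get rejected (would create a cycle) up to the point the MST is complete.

Sort edges by weight, then run Kruskal:
P S (1): add — endpoints in different components.
Q W (1): add — endpoints in different components.
P U (2): add — endpoints in different components.
Q S (3): add — endpoints in different components.
R S (4): add — endpoints in different components.
S U (6): skip — U and S already connected.
R W (11): skip — R and W already connected.
P V (12): add — endpoints in different components.
S X (13): add — endpoints in different components.
Edges rejected before the tree was complete: 2.

2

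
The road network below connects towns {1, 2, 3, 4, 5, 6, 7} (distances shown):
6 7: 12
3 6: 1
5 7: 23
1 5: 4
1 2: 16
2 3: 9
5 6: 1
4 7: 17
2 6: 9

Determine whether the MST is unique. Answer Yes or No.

No

Kruskal's algorithm — process edges by increasing weight (ties by edge label):
3 6 (1): add — endpoints in different components.
5 6 (1): add — endpoints in different components.
1 5 (4): add — endpoints in different components.
2 3 (9): add — endpoints in different components.
2 6 (9): skip — 2 and 6 already connected.
6 7 (12): add — endpoints in different components.
1 2 (16): skip — 1 and 2 already connected.
4 7 (17): add — endpoints in different components.
Non-tree edge 2 6 has weight 9, equal to the heaviest edge on its tree cycle — swapping gives another MST of the same weight. Not unique.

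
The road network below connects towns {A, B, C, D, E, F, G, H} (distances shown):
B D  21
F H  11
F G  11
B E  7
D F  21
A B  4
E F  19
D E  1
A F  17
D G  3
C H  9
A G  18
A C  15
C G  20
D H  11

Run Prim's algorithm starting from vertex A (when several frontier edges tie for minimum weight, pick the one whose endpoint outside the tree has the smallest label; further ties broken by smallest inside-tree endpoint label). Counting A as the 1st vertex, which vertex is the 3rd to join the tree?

E

Prim, starting at A.
Step 1: cheapest edge leaving the tree is A B (4); add B.
Step 2: cheapest edge leaving the tree is B E (7); add E.
Step 3: cheapest edge leaving the tree is D E (1); add D.
Step 4: cheapest edge leaving the tree is D G (3); add G.
Step 5: cheapest edge leaving the tree is F G (11); add F.
Step 6: cheapest edge leaving the tree is D H (11); add H.
Step 7: cheapest edge leaving the tree is C H (9); add C.
Vertex order: A, B, E, D, G, F, H, C. The 3rd vertex is E.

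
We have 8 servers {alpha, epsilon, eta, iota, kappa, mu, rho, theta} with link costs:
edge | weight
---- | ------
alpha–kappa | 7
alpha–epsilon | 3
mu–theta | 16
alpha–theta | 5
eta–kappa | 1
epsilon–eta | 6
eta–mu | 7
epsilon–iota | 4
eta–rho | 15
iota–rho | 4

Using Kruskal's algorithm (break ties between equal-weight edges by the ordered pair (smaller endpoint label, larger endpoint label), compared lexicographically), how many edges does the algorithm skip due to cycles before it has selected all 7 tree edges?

Sort edges by weight, then run Kruskal:
eta–kappa (1): add — endpoints in different components.
alpha–epsilon (3): add — endpoints in different components.
epsilon–iota (4): add — endpoints in different components.
iota–rho (4): add — endpoints in different components.
alpha–theta (5): add — endpoints in different components.
epsilon–eta (6): add — endpoints in different components.
alpha–kappa (7): skip — alpha and kappa already connected.
eta–mu (7): add — endpoints in different components.
Edges rejected before the tree was complete: 1.

1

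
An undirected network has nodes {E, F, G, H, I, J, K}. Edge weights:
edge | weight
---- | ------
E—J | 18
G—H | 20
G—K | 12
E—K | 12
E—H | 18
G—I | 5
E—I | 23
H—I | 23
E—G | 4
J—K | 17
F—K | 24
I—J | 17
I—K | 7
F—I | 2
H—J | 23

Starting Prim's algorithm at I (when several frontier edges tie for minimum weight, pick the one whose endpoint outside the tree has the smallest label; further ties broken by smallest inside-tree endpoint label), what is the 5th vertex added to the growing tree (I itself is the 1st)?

Grow the tree from I using Prim:
Step 1: cheapest edge leaving the tree is F—I (2); add F.
Step 2: cheapest edge leaving the tree is G—I (5); add G.
Step 3: cheapest edge leaving the tree is E—G (4); add E.
Step 4: cheapest edge leaving the tree is I—K (7); add K.
Step 5: cheapest edge leaving the tree is I—J (17); add J.
Step 6: cheapest edge leaving the tree is E—H (18); add H.
Vertex order: I, F, G, E, K, J, H. The 5th vertex is K.

K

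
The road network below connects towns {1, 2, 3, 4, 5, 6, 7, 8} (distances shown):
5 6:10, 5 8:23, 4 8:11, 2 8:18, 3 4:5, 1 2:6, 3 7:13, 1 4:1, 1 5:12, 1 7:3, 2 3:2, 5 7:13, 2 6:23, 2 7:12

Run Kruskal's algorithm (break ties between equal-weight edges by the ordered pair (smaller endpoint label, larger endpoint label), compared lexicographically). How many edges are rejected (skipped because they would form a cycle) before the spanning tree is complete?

Kruskal's algorithm — process edges by increasing weight (ties by edge label):
1 4 (1): add — endpoints in different components.
2 3 (2): add — endpoints in different components.
1 7 (3): add — endpoints in different components.
3 4 (5): add — endpoints in different components.
1 2 (6): skip — 1 and 2 already connected.
5 6 (10): add — endpoints in different components.
4 8 (11): add — endpoints in different components.
1 5 (12): add — endpoints in different components.
Edges rejected before the tree was complete: 1.

1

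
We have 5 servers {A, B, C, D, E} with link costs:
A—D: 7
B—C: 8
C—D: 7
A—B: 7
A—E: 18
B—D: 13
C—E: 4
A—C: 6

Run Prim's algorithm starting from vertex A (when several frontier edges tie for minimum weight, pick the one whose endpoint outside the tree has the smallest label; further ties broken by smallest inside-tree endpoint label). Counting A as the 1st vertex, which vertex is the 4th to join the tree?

Prim's algorithm from A:
Step 1: cheapest edge leaving the tree is A—C (6); add C.
Step 2: cheapest edge leaving the tree is C—E (4); add E.
Step 3: cheapest edge leaving the tree is A—B (7); add B.
Step 4: cheapest edge leaving the tree is A—D (7); add D.
Vertex order: A, C, E, B, D. The 4th vertex is B.

B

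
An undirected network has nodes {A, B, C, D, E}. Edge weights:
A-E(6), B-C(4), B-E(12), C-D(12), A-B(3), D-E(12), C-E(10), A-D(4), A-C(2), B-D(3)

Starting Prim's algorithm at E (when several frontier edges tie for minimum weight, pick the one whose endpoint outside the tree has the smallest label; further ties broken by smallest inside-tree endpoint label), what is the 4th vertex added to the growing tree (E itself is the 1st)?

Prim, starting at E.
Step 1: frontier [A-E 6, C-E 10, B-E 12, D-E 12] → take A-E (6); add A.
Step 2: frontier [A-C 2, A-B 3, A-D 4, C-E 10, B-E 12, D-E 12] → take A-C (2); add C.
Step 3: frontier [A-B 3, A-D 4, B-C 4, C-D 12, B-E 12, D-E 12] → take A-B (3); add B.
Step 4: frontier [A-D 4, B-D 3, C-D 12, D-E 12] → take B-D (3); add D.
Vertex order: E, A, C, B, D. The 4th vertex is B.

B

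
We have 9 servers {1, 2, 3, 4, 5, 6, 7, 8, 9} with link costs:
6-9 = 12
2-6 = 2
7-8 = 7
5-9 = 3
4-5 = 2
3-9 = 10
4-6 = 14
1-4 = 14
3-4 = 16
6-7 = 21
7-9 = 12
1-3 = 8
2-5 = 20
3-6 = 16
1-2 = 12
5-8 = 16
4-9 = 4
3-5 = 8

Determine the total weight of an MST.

54

Kruskal: consider edges lightest-first.
2-6 (2): add — endpoints in different components.
4-5 (2): add — endpoints in different components.
5-9 (3): add — endpoints in different components.
4-9 (4): skip — 4 and 9 already connected.
7-8 (7): add — endpoints in different components.
1-3 (8): add — endpoints in different components.
3-5 (8): add — endpoints in different components.
3-9 (10): skip — 3 and 9 already connected.
1-2 (12): add — endpoints in different components.
6-9 (12): skip — 6 and 9 already connected.
7-9 (12): add — endpoints in different components.
MST edges: 2-6, 4-5, 5-9, 7-8, 1-3, 3-5, 1-2, 7-9; total weight 2+2+3+7+8+8+12+12 = 54.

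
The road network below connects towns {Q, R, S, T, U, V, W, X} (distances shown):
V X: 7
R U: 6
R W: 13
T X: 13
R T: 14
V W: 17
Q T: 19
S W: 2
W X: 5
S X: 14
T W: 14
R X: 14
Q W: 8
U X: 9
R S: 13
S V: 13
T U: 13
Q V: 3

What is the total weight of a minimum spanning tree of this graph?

45

Kruskal's algorithm — process edges by increasing weight (ties by edge label):
S W (2): add — endpoints in different components.
Q V (3): add — endpoints in different components.
W X (5): add — endpoints in different components.
R U (6): add — endpoints in different components.
V X (7): add — endpoints in different components.
Q W (8): skip — W and Q already connected.
U X (9): add — endpoints in different components.
R S (13): skip — S and R already connected.
R W (13): skip — W and R already connected.
S V (13): skip — S and V already connected.
T U (13): add — endpoints in different components.
MST edges: S W, Q V, W X, R U, V X, U X, T U; total weight 2+3+5+6+7+9+13 = 45.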